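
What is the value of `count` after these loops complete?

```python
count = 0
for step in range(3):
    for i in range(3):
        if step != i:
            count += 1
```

3² - 3 (exclude diagonal)
`count` takes the values: 0 → 1 → 2 → 3 → 4 → 5 → 6

Answer: 6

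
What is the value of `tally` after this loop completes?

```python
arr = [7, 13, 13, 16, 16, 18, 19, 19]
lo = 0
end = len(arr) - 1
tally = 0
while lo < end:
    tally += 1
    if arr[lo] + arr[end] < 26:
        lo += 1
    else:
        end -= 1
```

Steps to find pair summing to 26
`tally` takes the values: 0 → 1 → 2 → 3 → 4 → 5 → 6 → 7

Answer: 7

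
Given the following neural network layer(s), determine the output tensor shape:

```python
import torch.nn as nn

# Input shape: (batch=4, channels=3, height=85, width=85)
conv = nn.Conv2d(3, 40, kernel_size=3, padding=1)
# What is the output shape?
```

Input: (4, 3, 85, 85) -> Output: (4, 40, 85, 85)

Answer: (4, 40, 85, 85)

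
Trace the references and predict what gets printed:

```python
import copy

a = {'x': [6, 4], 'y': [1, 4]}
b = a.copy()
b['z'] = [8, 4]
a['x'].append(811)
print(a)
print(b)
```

Key concept: shallow copy of dict with mutable values.
Step by step:
`a = {'x': [6, 4], 'y': [1, 4]}` → a = {'x': [6, 4], 'y': [1, 4]}
`b = a.copy()` → b = {'x': [6, 4], 'y': [1, 4]}
`b['z'] = [8, 4]` → b = {'x': [6, 4], 'y': [1, 4], 'z': [8, 4]}
`a['x'].append(811)` → a = {'x': [6, 4, 811], 'y': [1, 4]}; b = {'x': [6, 4, 811], 'y': [1, 4], 'z': [8, 4]}
`print(a)` → prints {'x': [6, 4, 811], 'y': [1, 4]}
`print(b)` → prints {'x': [6, 4, 811], 'y': [1, 4], 'z': [8, 4]}

Answer:
{'x': [6, 4, 811], 'y': [1, 4]}
{'x': [6, 4, 811], 'y': [1, 4], 'z': [8, 4]}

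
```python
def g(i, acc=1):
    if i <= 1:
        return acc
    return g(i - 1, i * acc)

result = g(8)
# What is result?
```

Accumulator trace (n, acc): (8, 1) -> (7, 8) -> (6, 56) -> (5, 336) -> (4, 1680) -> (3, 6720) -> (2, 20160) -> (1, 40320) -> return 40320

Answer: 40320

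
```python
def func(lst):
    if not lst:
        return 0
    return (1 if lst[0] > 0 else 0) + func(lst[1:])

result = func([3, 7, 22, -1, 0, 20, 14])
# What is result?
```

Count of positive elements in [3, 7, 22, -1, 0, 20, 14] = 5

Answer: 5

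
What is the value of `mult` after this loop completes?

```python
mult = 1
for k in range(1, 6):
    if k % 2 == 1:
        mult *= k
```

Product of odd numbers 1 to 5
`mult` takes the values: 1 → 3 → 15

Answer: 15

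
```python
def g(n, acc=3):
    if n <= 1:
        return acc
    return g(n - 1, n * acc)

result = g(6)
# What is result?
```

Accumulator trace (n, acc): (6, 3) -> (5, 18) -> (4, 90) -> (3, 360) -> (2, 1080) -> (1, 2160) -> return 2160

Answer: 2160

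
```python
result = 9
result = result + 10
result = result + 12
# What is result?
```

Trace:
`result = 9` → result = 9
`result = result + 10` → result = 19
`result = result + 12` → result = 31
So result = 31

Answer: 31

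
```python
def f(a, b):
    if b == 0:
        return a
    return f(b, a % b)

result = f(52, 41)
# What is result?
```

f(52, 41) -> f(41, 11) -> f(11, 8) -> f(8, 3) -> f(3, 2) -> f(2, 1) -> f(1, 0) -> 1

Answer: 1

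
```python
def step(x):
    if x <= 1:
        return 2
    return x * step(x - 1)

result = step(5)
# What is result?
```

step(5) = 5 * 4 * 3 * 2 * 2 = 240

Answer: 240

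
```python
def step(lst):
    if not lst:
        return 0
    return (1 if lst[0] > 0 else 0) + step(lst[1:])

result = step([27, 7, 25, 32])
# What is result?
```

Count of positive elements in [27, 7, 25, 32] = 4

Answer: 4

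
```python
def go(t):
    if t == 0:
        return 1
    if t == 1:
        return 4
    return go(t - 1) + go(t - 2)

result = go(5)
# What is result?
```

Build up from base cases: go(0)=1, go(1)=4, go(2)=5, go(3)=9, go(4)=14, go(5)=23

Answer: 23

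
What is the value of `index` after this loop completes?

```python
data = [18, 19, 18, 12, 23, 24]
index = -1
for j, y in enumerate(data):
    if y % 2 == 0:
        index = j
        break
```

First even number index in [18, 19, 18, 12, 23, 24]
`index` takes the values: -1 → 0

Answer: 0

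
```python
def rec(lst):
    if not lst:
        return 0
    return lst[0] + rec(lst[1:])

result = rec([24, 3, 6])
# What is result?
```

24 + 3 + 6 + 0 = 33

Answer: 33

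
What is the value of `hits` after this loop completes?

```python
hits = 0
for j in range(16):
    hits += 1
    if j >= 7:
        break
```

Loop breaks when j reaches 7, hits is 8
`hits` takes the values: 0 → 1 → 2 → 3 → 4 → 5 → 6 → 7 → 8

Answer: 8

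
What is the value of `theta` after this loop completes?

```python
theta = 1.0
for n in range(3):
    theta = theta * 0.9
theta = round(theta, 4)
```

Exponential decay: 1.0 * 0.9^3
`theta` takes the values: 1.0 → 0.9 → 0.81 → 0.729

Answer: 0.729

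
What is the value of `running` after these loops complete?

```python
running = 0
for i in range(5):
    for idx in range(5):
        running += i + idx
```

Sum of all i+idx for i,idx in 5x5
`running` takes the values: 0 → 1 → 3 → 6 → 10 → 11 → 13 → 16 → 20 → 25 → 27 → 30 → 34 → 39 → 45 → 48 → 52 → 57 → 63 → 70 → 74 → 79 → 85 → 92 → 100

Answer: 100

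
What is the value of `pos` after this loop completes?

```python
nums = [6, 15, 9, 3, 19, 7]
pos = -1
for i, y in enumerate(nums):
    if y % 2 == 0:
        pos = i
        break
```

First even number index in [6, 15, 9, 3, 19, 7]
`pos` takes the values: -1 → 0

Answer: 0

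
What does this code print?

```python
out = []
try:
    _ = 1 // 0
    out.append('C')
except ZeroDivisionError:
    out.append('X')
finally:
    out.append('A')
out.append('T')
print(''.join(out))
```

Execution trace: 'X' (except ZeroDivisionError) → 'A' (finally) → 'T' (after the try/except). Output: XAT

Answer: XAT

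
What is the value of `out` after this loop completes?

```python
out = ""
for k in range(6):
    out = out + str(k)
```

Concatenate digits 0 to 5
`out` takes the values: "" → "0" → "01" → "012" → "0123" → "01234" → "012345"

Answer: "012345"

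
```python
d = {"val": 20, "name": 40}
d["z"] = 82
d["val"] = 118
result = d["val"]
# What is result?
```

Trace:
`d = {"val": 20, "name": 40}` → d = {'val': 20, 'name': 40}
`d["z"] = 82` → d = {'val': 20, 'name': 40, 'z': 82}
`d["val"] = 118` → d = {'val': 118, 'name': 40, 'z': 82}
`result = d["val"]` → result = 118
So result = 118

Answer: 118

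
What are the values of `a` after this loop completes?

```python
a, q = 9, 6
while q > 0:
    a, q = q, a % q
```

GCD of 9 and 6
`a` takes the values: 9 → 6 → 3

Answer: 3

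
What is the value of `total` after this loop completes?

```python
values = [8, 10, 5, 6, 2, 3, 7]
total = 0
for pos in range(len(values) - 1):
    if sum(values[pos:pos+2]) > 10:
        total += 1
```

Count windows with sum > 10
`total` takes the values: 0 → 1 → 2 → 3

Answer: 3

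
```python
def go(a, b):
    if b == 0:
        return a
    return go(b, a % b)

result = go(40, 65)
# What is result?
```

go(40, 65) -> go(65, 40) -> go(40, 25) -> go(25, 15) -> go(15, 10) -> go(10, 5) -> go(5, 0) -> 5

Answer: 5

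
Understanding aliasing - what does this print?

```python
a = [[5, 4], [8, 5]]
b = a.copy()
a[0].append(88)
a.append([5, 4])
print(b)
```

Key concept: shallow copy with nested lists.
Step by step:
`a = [[5, 4], [8, 5]]` → a = [[5, 4], [8, 5]]
`b = a.copy()` → b = [[5, 4], [8, 5]]
`a[0].append(88)` → a = [[5, 4, 88], [8, 5]]; b = [[5, 4, 88], [8, 5]]
`a.append([5, 4])` → a = [[5, 4, 88], [8, 5], [5, 4]]
`print(b)` → prints [[5, 4, 88], [8, 5]]

Answer: [[5, 4, 88], [8, 5]]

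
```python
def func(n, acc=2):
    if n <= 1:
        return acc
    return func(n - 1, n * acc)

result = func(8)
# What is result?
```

Accumulator trace (n, acc): (8, 2) -> (7, 16) -> (6, 112) -> (5, 672) -> (4, 3360) -> (3, 13440) -> (2, 40320) -> (1, 80640) -> return 80640

Answer: 80640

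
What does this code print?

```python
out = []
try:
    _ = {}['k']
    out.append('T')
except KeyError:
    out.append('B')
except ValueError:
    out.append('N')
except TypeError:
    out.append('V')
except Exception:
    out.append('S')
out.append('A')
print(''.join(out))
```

Execution trace: 'B' (except KeyError) → 'A' (after the try/except). Output: BA

Answer: BA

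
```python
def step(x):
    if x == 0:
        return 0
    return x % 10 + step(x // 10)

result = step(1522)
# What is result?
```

Sum of digits of 1522: 2 + 2 + 5 + 1 = 10

Answer: 10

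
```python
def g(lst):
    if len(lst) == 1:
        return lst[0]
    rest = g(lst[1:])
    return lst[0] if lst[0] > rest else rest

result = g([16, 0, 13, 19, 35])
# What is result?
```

Recursive max over [16, 0, 13, 19, 35] = 35

Answer: 35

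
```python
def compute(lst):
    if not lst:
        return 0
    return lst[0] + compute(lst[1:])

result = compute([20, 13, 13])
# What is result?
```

20 + 13 + 13 + 0 = 46

Answer: 46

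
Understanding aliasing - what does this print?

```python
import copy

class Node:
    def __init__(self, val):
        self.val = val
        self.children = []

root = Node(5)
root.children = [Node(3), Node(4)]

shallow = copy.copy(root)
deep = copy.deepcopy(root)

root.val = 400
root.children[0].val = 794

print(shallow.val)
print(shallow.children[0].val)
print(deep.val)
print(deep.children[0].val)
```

Key concept: deep copy with custom objects.
Step by step:
`root = Node(5)` → root = Node(val=5, children=[])
`root.children = [Node(3), Node(4)]` → root = Node(val=5, children=[Node(val=3, children=[]), Node(val=4, children=[])])
`shallow = copy.copy(root)` → shallow = Node(val=5, children=[Node(val=3, children=[]), Node(val=4, children=[])])
`deep = copy.deepcopy(root)` → deep = Node(val=5, children=[Node(val=3, children=[]), Node(val=4, children=[])])
`root.val = 400` → root = Node(val=400, children=[Node(val=3, children=[]), Node(val=4, children=[])])
`root.children[0].val = 794` → root = Node(val=400, children=[Node(val=794, children=[]), Node(val=4, children=[])]); shallow = Node(val=5, children=[Node(val=794, children=[]), Node(val=4, children=[])])
`print(shallow.val)` → prints 5
`print(shallow.children[0].val)` → prints 794
`print(deep.val)` → prints 5
`print(deep.children[0].val)` → prints 3

Answer:
5
794
5
3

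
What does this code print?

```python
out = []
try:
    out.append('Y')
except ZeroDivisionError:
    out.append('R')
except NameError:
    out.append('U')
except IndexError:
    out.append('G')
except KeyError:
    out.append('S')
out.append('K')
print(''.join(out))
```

Execution trace: 'Y' (try body, no exception) → 'K' (after the try/except). Output: YK

Answer: YK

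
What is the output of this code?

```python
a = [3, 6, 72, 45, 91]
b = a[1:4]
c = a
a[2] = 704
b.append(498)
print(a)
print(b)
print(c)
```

Key concept: slice vs alias.
Step by step:
`a = [3, 6, 72, 45, 91]` → a = [3, 6, 72, 45, 91]
`b = a[1:4]` → b = [6, 72, 45]
`c = a` → c = [3, 6, 72, 45, 91] (same object as a)
`a[2] = 704` → a = [3, 6, 704, 45, 91] (same object as c); c = [3, 6, 704, 45, 91] (same object as a)
`b.append(498)` → b = [6, 72, 45, 498]
`print(a)` → prints [3, 6, 704, 45, 91]
`print(b)` → prints [6, 72, 45, 498]
`print(c)` → prints [3, 6, 704, 45, 91]

Answer:
[3, 6, 704, 45, 91]
[6, 72, 45, 498]
[3, 6, 704, 45, 91]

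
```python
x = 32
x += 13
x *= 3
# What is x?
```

Trace:
`x = 32` → x = 32
`x += 13` → x = 45
`x *= 3` → x = 135
So x = 135

Answer: 135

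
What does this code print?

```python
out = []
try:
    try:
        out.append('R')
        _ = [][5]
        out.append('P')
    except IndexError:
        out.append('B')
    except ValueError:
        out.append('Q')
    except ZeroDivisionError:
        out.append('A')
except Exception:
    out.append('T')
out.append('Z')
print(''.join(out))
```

Execution trace: 'R' (inner try body) → 'B' (inner except IndexError) → 'Z' (after the try/except). Output: RBZ

Answer: RBZ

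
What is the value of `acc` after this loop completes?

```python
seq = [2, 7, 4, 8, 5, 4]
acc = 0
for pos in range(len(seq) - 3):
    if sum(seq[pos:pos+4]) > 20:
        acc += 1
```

Count windows with sum > 20
`acc` takes the values: 0 → 1 → 2 → 3

Answer: 3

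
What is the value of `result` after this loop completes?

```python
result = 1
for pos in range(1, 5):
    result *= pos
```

4! = 24
`result` takes the values: 1 → 2 → 6 → 24

Answer: 24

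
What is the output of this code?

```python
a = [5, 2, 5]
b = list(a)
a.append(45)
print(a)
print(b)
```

Key concept: list() constructor creates copy.
Step by step:
`a = [5, 2, 5]` → a = [5, 2, 5]
`b = list(a)` → b = [5, 2, 5]
`a.append(45)` → a = [5, 2, 5, 45]
`print(a)` → prints [5, 2, 5, 45]
`print(b)` → prints [5, 2, 5]

Answer:
[5, 2, 5, 45]
[5, 2, 5]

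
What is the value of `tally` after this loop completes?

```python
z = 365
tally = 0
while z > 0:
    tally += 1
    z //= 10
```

Count digits by repeated division by 10
`tally` takes the values: 0 → 1 → 2 → 3

Answer: 3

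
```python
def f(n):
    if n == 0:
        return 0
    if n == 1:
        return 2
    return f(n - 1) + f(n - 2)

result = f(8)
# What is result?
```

Build up from base cases: f(0)=0, f(1)=2, f(2)=2, f(3)=4, f(4)=6, f(5)=10, f(6)=16, ..., f(8)=42

Answer: 42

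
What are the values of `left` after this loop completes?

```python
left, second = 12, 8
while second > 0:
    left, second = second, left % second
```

GCD of 12 and 8
`left` takes the values: 12 → 8 → 4

Answer: 4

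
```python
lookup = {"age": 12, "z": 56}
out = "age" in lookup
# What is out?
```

Trace:
`lookup = {"age": 12, "z": 56}` → lookup = {'age': 12, 'z': 56}
`out = "age" in lookup` → out = True
So out = True

Answer: True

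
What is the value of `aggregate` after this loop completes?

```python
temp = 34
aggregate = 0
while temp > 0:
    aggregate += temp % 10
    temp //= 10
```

Sum digits of 34
`aggregate` takes the values: 0 → 4 → 7

Answer: 7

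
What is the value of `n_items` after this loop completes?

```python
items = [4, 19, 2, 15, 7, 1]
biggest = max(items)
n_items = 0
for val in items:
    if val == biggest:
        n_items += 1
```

Count of max value 19 in [4, 19, 2, 15, 7, 1]
`n_items` takes the values: 0 → 1

Answer: 1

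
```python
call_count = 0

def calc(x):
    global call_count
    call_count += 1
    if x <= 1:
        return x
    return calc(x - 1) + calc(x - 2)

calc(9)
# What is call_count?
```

Calls(x) = 1 + Calls(x-1) + Calls(x-2); Calls(0)=Calls(1)=1. For x=9 this gives 109.

Answer: 109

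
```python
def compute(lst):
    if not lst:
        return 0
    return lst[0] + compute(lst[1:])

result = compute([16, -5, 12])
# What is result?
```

16 + (-5) + 12 + 0 = 23

Answer: 23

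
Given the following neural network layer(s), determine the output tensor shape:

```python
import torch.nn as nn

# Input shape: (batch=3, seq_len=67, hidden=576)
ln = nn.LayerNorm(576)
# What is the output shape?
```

Input: (3, 67, 576) -> Output: (3, 67, 576)

Answer: (3, 67, 576)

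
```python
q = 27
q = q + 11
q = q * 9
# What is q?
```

Trace:
`q = 27` → q = 27
`q = q + 11` → q = 38
`q = q * 9` → q = 342
So q = 342

Answer: 342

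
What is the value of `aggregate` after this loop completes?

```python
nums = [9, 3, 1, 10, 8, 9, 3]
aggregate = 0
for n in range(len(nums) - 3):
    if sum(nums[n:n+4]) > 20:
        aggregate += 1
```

Count windows with sum > 20
`aggregate` takes the values: 0 → 1 → 2 → 3 → 4

Answer: 4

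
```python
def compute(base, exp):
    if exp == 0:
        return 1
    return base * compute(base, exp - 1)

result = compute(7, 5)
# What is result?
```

compute(7, 5) = 7 * 7 * 7 * 7 * 7 = 16807

Answer: 16807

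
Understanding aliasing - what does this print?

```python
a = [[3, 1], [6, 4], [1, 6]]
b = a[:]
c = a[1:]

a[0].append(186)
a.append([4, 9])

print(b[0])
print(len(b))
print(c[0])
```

Key concept: slice with nested mutation.
Step by step:
`a = [[3, 1], [6, 4], [1, 6]]` → a = [[3, 1], [6, 4], [1, 6]]
`b = a[:]` → b = [[3, 1], [6, 4], [1, 6]]
`c = a[1:]` → c = [[6, 4], [1, 6]]
`a[0].append(186)` → a = [[3, 1, 186], [6, 4], [1, 6]]; b = [[3, 1, 186], [6, 4], [1, 6]]
`a.append([4, 9])` → a = [[3, 1, 186], [6, 4], [1, 6], [4, 9]]
`print(b[0])` → prints [3, 1, 186]
`print(len(b))` → prints 3
`print(c[0])` → prints [6, 4]

Answer:
[3, 1, 186]
3
[6, 4]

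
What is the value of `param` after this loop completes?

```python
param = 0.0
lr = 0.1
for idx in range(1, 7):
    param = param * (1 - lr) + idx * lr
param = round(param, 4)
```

Moving average with lr=0.1
`param` takes the values: 0.0 → 0.1 → 0.29 → 0.561 → 0.9049 → 1.31441 → 1.782969 → 1.783

Answer: 1.783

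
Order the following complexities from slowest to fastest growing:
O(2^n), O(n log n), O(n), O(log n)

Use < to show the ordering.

Ordered by growth rate: O(log n) < O(n) < O(n log n) < O(2^n)

Answer: O(log n) < O(n) < O(n log n) < O(2^n)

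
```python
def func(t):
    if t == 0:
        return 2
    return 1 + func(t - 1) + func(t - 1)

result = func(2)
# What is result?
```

func(t) = 1 + 2·func(t-1), func(0)=2. Closed form: (2+1)·2^2 - 1 = 11.

Answer: 11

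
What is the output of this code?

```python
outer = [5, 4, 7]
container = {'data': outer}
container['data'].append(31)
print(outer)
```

Key concept: dict holds reference to list.
Step by step:
`outer = [5, 4, 7]` → outer = [5, 4, 7]
`container = {'data': outer}` → container = {'data': [5, 4, 7]}
`container['data'].append(31)` → outer = [5, 4, 7, 31]; container = {'data': [5, 4, 7, 31]}
`print(outer)` → prints [5, 4, 7, 31]

Answer: [5, 4, 7, 31]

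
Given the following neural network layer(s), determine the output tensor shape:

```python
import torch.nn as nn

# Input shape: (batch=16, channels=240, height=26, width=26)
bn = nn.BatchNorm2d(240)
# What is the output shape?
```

Input: (16, 240, 26, 26) -> Output: (16, 240, 26, 26)

Answer: (16, 240, 26, 26)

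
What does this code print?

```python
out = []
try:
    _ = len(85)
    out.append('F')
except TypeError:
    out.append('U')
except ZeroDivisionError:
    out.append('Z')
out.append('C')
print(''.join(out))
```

Execution trace: 'U' (except TypeError) → 'C' (after the try/except). Output: UC

Answer: UC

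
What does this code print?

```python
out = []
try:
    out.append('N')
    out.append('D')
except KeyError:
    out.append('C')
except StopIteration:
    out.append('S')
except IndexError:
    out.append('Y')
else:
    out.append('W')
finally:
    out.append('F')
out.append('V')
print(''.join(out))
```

Execution trace: 'N' (try body) → 'D' (try body, no exception) → 'W' (else) → 'F' (finally) → 'V' (after the try/except). Output: NDWFV

Answer: NDWFV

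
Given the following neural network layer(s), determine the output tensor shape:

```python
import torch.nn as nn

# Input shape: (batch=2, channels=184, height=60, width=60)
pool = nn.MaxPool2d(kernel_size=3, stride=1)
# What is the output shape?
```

Input: (2, 184, 60, 60) -> Output: (2, 184, 58, 58)

Answer: (2, 184, 58, 58)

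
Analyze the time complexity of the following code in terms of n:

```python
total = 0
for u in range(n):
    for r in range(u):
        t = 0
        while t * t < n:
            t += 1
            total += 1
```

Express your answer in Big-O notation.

Each loop level contributes: n × n × √n. Multiplying the contributions gives O(n^2√n).

Answer: O(n^2√n)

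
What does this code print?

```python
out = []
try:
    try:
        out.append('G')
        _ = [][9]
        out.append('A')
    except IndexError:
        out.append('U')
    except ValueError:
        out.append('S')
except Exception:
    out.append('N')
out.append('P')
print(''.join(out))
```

Execution trace: 'G' (inner try body) → 'U' (inner except IndexError) → 'P' (after the try/except). Output: GUP

Answer: GUP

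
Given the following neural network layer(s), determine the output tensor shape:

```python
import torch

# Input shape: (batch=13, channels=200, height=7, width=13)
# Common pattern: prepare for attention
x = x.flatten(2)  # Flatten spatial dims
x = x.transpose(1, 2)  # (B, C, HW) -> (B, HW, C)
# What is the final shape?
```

Input: (13, 200, 7, 13) -> after flatten(2): (13, 200, 91) -> Output: (13, 91, 200)

Answer: (13, 91, 200)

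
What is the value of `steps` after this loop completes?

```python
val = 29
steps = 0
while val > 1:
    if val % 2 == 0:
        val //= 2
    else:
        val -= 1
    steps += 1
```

Steps to reduce 29 to 1
`steps` takes the values: 0 → 1 → 2 → 3 → 4 → 5 → 6 → 7

Answer: 7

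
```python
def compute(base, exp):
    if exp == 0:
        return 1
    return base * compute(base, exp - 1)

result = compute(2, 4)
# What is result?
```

compute(2, 4) = 2 * 2 * 2 * 2 = 16

Answer: 16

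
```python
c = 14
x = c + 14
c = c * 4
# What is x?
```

Trace:
`c = 14` → c = 14
`x = c + 14` → x = 28
`c = c * 4` → c = 56
So x = 28

Answer: 28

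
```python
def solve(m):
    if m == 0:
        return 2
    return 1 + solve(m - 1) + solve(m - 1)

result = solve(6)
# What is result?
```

solve(m) = 1 + 2·solve(m-1), solve(0)=2. Closed form: (2+1)·2^6 - 1 = 191.

Answer: 191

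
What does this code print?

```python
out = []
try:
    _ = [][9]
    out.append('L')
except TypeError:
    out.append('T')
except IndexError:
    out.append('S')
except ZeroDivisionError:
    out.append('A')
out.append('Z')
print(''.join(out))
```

Execution trace: 'S' (except IndexError) → 'Z' (after the try/except). Output: SZ

Answer: SZ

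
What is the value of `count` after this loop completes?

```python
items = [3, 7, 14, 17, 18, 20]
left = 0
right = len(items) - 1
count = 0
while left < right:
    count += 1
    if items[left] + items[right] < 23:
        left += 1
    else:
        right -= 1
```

Steps to find pair summing to 23
`count` takes the values: 0 → 1 → 2 → 3 → 4 → 5

Answer: 5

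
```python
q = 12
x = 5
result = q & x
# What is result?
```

Trace:
`q = 12` → q = 12
`x = 5` → x = 5
`result = q & x` → result = 4
So result = 4

Answer: 4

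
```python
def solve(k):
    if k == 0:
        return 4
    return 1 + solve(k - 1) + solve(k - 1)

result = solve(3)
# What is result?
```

solve(k) = 1 + 2·solve(k-1), solve(0)=4. Closed form: (4+1)·2^3 - 1 = 39.

Answer: 39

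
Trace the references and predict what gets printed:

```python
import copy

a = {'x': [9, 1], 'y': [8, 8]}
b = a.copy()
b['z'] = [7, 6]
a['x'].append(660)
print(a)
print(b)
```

Key concept: shallow copy of dict with mutable values.
Step by step:
`a = {'x': [9, 1], 'y': [8, 8]}` → a = {'x': [9, 1], 'y': [8, 8]}
`b = a.copy()` → b = {'x': [9, 1], 'y': [8, 8]}
`b['z'] = [7, 6]` → b = {'x': [9, 1], 'y': [8, 8], 'z': [7, 6]}
`a['x'].append(660)` → a = {'x': [9, 1, 660], 'y': [8, 8]}; b = {'x': [9, 1, 660], 'y': [8, 8], 'z': [7, 6]}
`print(a)` → prints {'x': [9, 1, 660], 'y': [8, 8]}
`print(b)` → prints {'x': [9, 1, 660], 'y': [8, 8], 'z': [7, 6]}

Answer:
{'x': [9, 1, 660], 'y': [8, 8]}
{'x': [9, 1, 660], 'y': [8, 8], 'z': [7, 6]}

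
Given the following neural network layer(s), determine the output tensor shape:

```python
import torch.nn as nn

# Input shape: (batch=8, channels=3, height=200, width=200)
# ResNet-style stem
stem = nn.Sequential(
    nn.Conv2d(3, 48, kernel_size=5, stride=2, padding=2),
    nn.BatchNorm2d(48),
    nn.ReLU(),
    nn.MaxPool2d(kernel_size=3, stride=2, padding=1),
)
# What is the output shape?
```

Input: (8, 3, 200, 200) -> after Conv2d 5x5 stride=2: (8, 48, 100, 100) -> Output: (8, 48, 50, 50)

Answer: (8, 48, 50, 50)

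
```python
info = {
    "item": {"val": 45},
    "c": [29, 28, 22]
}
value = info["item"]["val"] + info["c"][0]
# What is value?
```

Trace:
`info = { ...` → info = {'item': {'val': 45}, 'c': [29, 28, 22]}
`value = info["item"]["val"] + info["c"][0]` → value = 74
So value = 74

Answer: 74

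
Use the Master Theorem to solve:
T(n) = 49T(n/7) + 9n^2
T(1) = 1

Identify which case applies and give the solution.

a=49, b=7, f(n)=9n^2. log_7(49) = 2. Since c=2 = 2, Case 2 applies: T(n) = Θ(n^log_b(a) · log n) = O(n^2 log n).

Answer: O(n^2 log n) - Case 2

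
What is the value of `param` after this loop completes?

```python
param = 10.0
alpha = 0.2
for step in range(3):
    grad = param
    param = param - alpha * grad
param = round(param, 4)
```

Gradient descent: w = 10.0 * (1 - 0.2)^3
`param` takes the values: 10.0 → 8.0 → 6.4 → 5.12

Answer: 5.12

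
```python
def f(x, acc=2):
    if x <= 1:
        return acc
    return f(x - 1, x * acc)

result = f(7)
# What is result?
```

Accumulator trace (n, acc): (7, 2) -> (6, 14) -> (5, 84) -> (4, 420) -> (3, 1680) -> (2, 5040) -> (1, 10080) -> return 10080

Answer: 10080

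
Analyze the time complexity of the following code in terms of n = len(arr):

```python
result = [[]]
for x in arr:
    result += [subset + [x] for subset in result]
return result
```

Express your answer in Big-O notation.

This is subset (power-set) generation — 2^n subsets, each materialised as a list of up to n elements. Time complexity: O(n · 2^n).

Answer: O(n · 2^n)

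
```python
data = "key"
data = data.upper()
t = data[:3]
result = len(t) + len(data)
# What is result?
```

Trace:
`data = "key"` → data = 'key'
`data = data.upper()` → data = 'KEY'
`t = data[:3]` → t = 'KEY'
`result = len(t) + len(data)` → result = 6
So result = 6

Answer: 6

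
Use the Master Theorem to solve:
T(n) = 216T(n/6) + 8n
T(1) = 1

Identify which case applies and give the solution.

a=216, b=6, f(n)=8n. log_6(216) = 3. Since c=1 < 3, Case 1 applies: T(n) = Θ(n^log_b(a)) = O(n^3).

Answer: O(n^3) - Case 1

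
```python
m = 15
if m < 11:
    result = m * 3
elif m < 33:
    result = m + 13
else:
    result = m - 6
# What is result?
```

Trace:
`m = 15` → m = 15
`if m < 11: ...` → m < 11 is False, m < 33 is True → result = 28
So result = 28

Answer: 28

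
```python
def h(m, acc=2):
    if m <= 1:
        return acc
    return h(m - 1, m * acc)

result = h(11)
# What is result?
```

Accumulator trace (n, acc): (11, 2) -> (10, 22) -> (9, 220) -> (8, 1980) -> (7, 15840) -> (6, 110880) -> (5, 665280) -> (4, 3326400) -> (3, 13305600) -> (2, 39916800) -> (1, 79833600) -> return 79833600

Answer: 79833600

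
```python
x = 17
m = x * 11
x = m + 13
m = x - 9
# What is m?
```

Trace:
`x = 17` → x = 17
`m = x * 11` → m = 187
`x = m + 13` → x = 200
`m = x - 9` → m = 191
So m = 191

Answer: 191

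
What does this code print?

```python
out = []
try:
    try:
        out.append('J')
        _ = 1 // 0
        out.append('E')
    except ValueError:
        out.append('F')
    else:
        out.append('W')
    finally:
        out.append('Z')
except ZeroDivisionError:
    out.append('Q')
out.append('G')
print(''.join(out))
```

Execution trace: 'J' (try body) → 'Z' (finally) → 'Q' (outer except ZeroDivisionError) → 'G' (after the try/except). Output: JZQG

Answer: JZQG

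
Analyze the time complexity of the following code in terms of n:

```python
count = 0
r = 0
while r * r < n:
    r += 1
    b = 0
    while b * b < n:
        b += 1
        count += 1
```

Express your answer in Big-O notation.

Each loop level contributes: √n × √n. Multiplying the contributions gives O(n).

Answer: O(n)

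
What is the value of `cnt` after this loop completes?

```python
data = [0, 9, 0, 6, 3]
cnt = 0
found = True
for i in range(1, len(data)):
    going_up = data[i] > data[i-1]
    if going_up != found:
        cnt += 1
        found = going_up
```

Count direction changes in [0, 9, 0, 6, 3]
`cnt` takes the values: 0 → 1 → 2 → 3

Answer: 3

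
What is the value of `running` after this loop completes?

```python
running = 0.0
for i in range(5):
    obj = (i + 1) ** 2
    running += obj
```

Sum of squared losses 1² + 2² + ... + 5²
`running` takes the values: 0.0 → 1.0 → 5.0 → 14.0 → 30.0 → 55.0

Answer: 55.0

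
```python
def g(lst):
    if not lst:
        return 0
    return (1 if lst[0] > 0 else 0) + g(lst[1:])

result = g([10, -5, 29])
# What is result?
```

Count of positive elements in [10, -5, 29] = 2

Answer: 2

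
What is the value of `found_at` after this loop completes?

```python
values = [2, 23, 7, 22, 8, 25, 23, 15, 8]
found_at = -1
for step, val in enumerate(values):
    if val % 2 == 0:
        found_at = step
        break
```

First even number index in [2, 23, 7, 22, 8, 25, 23, 15, 8]
`found_at` takes the values: -1 → 0

Answer: 0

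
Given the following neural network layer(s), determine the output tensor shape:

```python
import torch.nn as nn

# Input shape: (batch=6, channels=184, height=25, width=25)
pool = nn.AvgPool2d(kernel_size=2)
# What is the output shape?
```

Input: (6, 184, 25, 25) -> Output: (6, 184, 12, 12)

Answer: (6, 184, 12, 12)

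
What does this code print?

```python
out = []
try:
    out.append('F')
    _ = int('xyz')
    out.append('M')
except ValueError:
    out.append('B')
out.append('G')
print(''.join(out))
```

Execution trace: 'F' (try body) → 'B' (except ValueError) → 'G' (after the try/except). Output: FBG

Answer: FBG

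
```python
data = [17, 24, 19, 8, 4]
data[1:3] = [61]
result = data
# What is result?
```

Trace:
`data = [17, 24, 19, 8, 4]` → data = [17, 24, 19, 8, 4]
`data[1:3] = [61]` → data = [17, 61, 8, 4]
`result = data` → result = [17, 61, 8, 4]
So result = [17, 61, 8, 4]

Answer: [17, 61, 8, 4]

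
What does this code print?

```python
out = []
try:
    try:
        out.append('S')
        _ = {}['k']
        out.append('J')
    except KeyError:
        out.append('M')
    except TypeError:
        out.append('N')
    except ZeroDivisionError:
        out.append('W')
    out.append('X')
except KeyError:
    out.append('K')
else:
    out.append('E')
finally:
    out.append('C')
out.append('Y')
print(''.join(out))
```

Execution trace: 'S' (inner try body) → 'M' (inner except KeyError) → 'X' (try body, no exception) → 'E' (else) → 'C' (finally) → 'Y' (after the try/except). Output: SMXECY

Answer: SMXECY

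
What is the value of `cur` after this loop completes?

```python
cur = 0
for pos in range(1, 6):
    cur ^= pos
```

XOR of 1 to 5
`cur` takes the values: 0 → 1 → 3 → 0 → 4 → 1

Answer: 1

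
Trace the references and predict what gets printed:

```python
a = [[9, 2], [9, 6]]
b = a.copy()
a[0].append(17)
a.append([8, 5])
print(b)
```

Key concept: shallow copy with nested lists.
Step by step:
`a = [[9, 2], [9, 6]]` → a = [[9, 2], [9, 6]]
`b = a.copy()` → b = [[9, 2], [9, 6]]
`a[0].append(17)` → a = [[9, 2, 17], [9, 6]]; b = [[9, 2, 17], [9, 6]]
`a.append([8, 5])` → a = [[9, 2, 17], [9, 6], [8, 5]]
`print(b)` → prints [[9, 2, 17], [9, 6]]

Answer: [[9, 2, 17], [9, 6]]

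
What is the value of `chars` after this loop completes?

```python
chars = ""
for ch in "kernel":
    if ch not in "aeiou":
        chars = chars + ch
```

Remove vowels from 'kernel'
`chars` takes the values: "" → "k" → "kr" → "krn" → "krnl"

Answer: "krnl"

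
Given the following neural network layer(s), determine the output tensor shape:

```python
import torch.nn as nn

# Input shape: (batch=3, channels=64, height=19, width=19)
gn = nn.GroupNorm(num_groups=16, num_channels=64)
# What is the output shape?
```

Input: (3, 64, 19, 19) -> Output: (3, 64, 19, 19)

Answer: (3, 64, 19, 19)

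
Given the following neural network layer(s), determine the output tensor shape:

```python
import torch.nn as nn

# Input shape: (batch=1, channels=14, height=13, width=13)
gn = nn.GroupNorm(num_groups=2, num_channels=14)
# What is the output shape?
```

Input: (1, 14, 13, 13) -> Output: (1, 14, 13, 13)

Answer: (1, 14, 13, 13)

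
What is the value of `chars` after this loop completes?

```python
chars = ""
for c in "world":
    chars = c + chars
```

Reverse 'world'
`chars` takes the values: "" → "w" → "ow" → "row" → "lrow" → "dlrow"

Answer: "dlrow"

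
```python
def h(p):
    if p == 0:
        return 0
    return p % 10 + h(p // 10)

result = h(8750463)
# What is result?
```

Sum of digits of 8750463: 3 + 6 + 4 + 0 + 5 + 7 + 8 = 33

Answer: 33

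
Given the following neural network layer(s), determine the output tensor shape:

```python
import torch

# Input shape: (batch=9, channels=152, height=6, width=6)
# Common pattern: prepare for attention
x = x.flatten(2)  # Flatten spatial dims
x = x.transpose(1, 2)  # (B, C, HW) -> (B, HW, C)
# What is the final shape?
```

Input: (9, 152, 6, 6) -> after flatten(2): (9, 152, 36) -> Output: (9, 36, 152)

Answer: (9, 36, 152)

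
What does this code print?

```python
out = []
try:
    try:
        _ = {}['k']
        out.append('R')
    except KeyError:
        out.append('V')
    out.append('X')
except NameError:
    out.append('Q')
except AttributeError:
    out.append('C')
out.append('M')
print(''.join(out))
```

Execution trace: 'V' (inner except KeyError) → 'X' (try body, no exception) → 'M' (after the try/except). Output: VXM

Answer: VXM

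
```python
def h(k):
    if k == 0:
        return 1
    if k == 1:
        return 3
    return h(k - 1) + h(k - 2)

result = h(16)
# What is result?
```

Build up from base cases: h(0)=1, h(1)=3, h(2)=4, h(3)=7, h(4)=11, h(5)=18, h(6)=29, ..., h(16)=3571

Answer: 3571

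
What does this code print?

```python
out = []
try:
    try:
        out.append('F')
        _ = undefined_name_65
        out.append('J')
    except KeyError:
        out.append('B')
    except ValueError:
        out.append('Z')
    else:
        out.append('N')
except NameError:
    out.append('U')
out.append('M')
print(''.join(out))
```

Execution trace: 'F' (try body) → 'U' (outer except NameError) → 'M' (after the try/except). Output: FUM

Answer: FUM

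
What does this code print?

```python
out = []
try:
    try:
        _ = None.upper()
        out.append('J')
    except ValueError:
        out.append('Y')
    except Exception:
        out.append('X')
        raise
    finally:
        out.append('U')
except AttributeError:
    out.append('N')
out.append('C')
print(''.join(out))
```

Execution trace: 'X' (inner except Exception) → 'U' (inner finally) → 'N' (outer except AttributeError) → 'C' (after the try/except). Output: XUNC

Answer: XUNC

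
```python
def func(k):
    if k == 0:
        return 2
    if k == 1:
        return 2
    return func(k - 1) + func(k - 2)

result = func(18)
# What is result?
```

Build up from base cases: func(0)=2, func(1)=2, func(2)=4, func(3)=6, func(4)=10, func(5)=16, func(6)=26, ..., func(18)=8362

Answer: 8362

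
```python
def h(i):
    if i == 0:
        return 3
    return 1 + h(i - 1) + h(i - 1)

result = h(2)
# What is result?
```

h(i) = 1 + 2·h(i-1), h(0)=3. Closed form: (3+1)·2^2 - 1 = 15.

Answer: 15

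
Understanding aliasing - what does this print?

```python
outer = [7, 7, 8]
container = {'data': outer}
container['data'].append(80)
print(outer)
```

Key concept: dict holds reference to list.
Step by step:
`outer = [7, 7, 8]` → outer = [7, 7, 8]
`container = {'data': outer}` → container = {'data': [7, 7, 8]}
`container['data'].append(80)` → outer = [7, 7, 8, 80]; container = {'data': [7, 7, 8, 80]}
`print(outer)` → prints [7, 7, 8, 80]

Answer: [7, 7, 8, 80]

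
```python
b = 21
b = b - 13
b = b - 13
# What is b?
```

Trace:
`b = 21` → b = 21
`b = b - 13` → b = 8
`b = b - 13` → b = -5
So b = -5

Answer: -5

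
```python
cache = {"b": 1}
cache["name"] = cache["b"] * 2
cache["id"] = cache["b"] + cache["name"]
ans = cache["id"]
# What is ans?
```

Trace:
`cache = {"b": 1}` → cache = {'b': 1}
`cache["name"] = cache["b"] * 2` → cache = {'b': 1, 'name': 2}
`cache["id"] = cache["b"] + cache["name"]` → cache = {'b': 1, 'name': 2, 'id': 3}
`ans = cache["id"]` → ans = 3
So ans = 3

Answer: 3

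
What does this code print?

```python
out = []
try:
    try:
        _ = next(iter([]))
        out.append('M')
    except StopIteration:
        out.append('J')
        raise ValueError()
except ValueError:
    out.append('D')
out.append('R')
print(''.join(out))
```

Execution trace: 'J' (inner except StopIteration) → 'D' (outer except ValueError) → 'R' (after the try/except). Output: JDR

Answer: JDR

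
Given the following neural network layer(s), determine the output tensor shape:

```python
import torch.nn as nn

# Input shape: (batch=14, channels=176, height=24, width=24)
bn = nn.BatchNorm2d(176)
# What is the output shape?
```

Input: (14, 176, 24, 24) -> Output: (14, 176, 24, 24)

Answer: (14, 176, 24, 24)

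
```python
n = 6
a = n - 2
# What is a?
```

Trace:
`n = 6` → n = 6
`a = n - 2` → a = 4
So a = 4

Answer: 4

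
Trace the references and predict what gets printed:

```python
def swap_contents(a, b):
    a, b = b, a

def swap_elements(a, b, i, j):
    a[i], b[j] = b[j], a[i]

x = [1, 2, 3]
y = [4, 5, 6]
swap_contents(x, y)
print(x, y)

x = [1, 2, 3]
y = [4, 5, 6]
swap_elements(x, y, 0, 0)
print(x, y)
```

Key concept: parameter rebinding vs mutation.
Step by step:
`x = [1, 2, 3]` → x = [1, 2, 3]
`y = [4, 5, 6]` → y = [4, 5, 6]
`swap_contents(x, y)` → no visible change to tracked variables
`print(x, y)` → prints [1, 2, 3] [4, 5, 6]
`x = [1, 2, 3]` → x = [1, 2, 3]
`y = [4, 5, 6]` → y = [4, 5, 6]
`swap_elements(x, y, 0, 0)` → x = [4, 2, 3]; y = [1, 5, 6]
`print(x, y)` → prints [4, 2, 3] [1, 5, 6]

Answer:
[1, 2, 3] [4, 5, 6]
[4, 2, 3] [1, 5, 6]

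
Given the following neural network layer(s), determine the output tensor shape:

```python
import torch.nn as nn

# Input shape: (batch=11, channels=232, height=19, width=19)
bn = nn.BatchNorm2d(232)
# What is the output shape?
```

Input: (11, 232, 19, 19) -> Output: (11, 232, 19, 19)

Answer: (11, 232, 19, 19)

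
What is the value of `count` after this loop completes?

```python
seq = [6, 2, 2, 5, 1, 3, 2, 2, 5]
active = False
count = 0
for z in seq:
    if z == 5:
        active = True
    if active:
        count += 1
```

Count elements after first 5 in [6, 2, 2, 5, 1, 3, 2, 2, 5]
`count` takes the values: 0 → 1 → 2 → 3 → 4 → 5 → 6

Answer: 6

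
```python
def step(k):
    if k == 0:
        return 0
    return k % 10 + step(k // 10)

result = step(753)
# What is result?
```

Sum of digits of 753: 3 + 5 + 7 = 15

Answer: 15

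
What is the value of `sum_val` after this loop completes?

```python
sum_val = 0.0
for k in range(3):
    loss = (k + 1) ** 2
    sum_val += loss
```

Sum of squared losses 1² + 2² + ... + 3²
`sum_val` takes the values: 0.0 → 1.0 → 5.0 → 14.0

Answer: 14.0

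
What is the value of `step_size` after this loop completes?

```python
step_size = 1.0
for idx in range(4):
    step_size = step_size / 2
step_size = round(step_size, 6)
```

Halving LR 4 times: 1 / 2^4
`step_size` takes the values: 1.0 → 0.5 → 0.25 → 0.125 → 0.0625

Answer: 0.0625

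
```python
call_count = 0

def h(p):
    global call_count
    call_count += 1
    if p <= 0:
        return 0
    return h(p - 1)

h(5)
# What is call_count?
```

Linear recursion stepping by 1: 6 calls from p=5 down to ≤0.

Answer: 6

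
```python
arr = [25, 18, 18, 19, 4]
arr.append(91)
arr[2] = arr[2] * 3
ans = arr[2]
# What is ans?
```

Trace:
`arr = [25, 18, 18, 19, 4]` → arr = [25, 18, 18, 19, 4]
`arr.append(91)` → arr = [25, 18, 18, 19, 4, 91]
`arr[2] = arr[2] * 3` → arr = [25, 18, 54, 19, 4, 91]
`ans = arr[2]` → ans = 54
So ans = 54

Answer: 54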